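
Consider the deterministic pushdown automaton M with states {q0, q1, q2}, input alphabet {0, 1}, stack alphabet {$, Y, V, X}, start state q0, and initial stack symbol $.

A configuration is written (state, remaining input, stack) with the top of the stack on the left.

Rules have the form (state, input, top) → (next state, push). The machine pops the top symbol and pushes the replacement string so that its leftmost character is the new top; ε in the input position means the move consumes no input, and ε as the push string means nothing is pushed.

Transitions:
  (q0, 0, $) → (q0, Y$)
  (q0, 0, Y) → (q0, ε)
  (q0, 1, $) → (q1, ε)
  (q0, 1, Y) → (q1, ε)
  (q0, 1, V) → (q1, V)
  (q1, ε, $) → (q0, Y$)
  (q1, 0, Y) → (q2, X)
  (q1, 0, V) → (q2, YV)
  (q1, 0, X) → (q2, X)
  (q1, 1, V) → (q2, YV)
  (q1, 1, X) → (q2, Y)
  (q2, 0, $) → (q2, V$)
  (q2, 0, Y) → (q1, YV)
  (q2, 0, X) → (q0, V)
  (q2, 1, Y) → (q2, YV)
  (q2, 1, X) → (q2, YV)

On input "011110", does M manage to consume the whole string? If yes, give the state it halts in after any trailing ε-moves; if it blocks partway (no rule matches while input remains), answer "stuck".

(q0, 011110, $)
  read 0, top $: go to q0, push Y$ → (q0, 11110, Y$)
  read 1, top Y: go to q1, push ε → (q1, 1110, $)
  ε-move, top $: go to q0, push Y$ → (q0, 1110, Y$)
  read 1, top Y: go to q1, push ε → (q1, 110, $)
  ε-move, top $: go to q0, push Y$ → (q0, 110, Y$)
  read 1, top Y: go to q1, push ε → (q1, 10, $)
  ε-move, top $: go to q0, push Y$ → (q0, 10, Y$)
  read 1, top Y: go to q1, push ε → (q1, 0, $)
  ε-move, top $: go to q0, push Y$ → (q0, 0, Y$)
  read 0, top Y: go to q0, push ε → (q0, ε, $)
All input consumed; M is in state q0.

q0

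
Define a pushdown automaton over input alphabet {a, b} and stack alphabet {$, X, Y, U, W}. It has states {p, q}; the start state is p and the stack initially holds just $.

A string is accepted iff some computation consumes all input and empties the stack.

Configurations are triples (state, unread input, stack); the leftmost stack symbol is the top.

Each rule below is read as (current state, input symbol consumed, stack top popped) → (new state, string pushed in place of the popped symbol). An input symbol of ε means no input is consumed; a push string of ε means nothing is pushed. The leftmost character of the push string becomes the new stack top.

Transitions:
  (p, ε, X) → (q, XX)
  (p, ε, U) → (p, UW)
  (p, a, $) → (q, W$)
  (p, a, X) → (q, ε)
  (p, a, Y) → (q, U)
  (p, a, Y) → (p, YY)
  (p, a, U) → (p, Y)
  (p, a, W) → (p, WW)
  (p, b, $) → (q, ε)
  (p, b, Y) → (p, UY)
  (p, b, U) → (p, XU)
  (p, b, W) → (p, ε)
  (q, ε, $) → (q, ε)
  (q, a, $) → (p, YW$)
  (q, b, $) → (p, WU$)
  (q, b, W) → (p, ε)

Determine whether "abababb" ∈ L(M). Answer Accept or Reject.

Accept

One accepting computation: (p, abababb, $) ⊢ (q, bababb, W$) ⊢ (p, ababb, $) ⊢ (q, babb, W$) ⊢ (p, abb, $) ⊢ (q, bb, W$) ⊢ (p, b, $) ⊢ (q, ε, ε)
All input consumed and the stack is empty.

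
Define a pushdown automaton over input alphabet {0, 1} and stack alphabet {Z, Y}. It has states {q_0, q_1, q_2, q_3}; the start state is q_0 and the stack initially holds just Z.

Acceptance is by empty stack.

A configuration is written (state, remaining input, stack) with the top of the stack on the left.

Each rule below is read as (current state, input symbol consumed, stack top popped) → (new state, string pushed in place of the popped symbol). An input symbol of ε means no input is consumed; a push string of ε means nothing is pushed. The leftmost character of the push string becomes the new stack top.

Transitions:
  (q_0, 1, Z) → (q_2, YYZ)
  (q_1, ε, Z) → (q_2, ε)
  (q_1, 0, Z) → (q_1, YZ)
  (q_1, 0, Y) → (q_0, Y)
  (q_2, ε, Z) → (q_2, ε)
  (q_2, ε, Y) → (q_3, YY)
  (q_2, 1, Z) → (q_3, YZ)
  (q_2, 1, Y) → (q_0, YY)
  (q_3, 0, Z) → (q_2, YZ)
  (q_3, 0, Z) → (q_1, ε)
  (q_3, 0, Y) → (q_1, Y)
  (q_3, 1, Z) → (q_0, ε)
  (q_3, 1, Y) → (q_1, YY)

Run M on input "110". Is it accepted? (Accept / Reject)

Reject

No computation consumes all input and empties the stack.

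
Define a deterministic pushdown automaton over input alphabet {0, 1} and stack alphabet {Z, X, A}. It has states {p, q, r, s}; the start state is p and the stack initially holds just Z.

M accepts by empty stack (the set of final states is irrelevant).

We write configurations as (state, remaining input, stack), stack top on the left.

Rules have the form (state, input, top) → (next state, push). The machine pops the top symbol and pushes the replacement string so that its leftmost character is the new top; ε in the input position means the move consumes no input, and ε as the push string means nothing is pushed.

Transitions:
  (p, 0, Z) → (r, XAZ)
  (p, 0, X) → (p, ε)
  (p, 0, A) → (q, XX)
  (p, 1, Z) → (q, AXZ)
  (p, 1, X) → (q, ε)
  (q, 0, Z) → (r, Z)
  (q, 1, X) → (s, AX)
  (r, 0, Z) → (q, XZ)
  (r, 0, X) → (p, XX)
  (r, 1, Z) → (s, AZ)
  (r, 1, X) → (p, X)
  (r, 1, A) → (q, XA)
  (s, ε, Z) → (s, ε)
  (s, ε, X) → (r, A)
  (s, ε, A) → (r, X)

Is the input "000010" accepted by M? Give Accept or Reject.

Reject

(p, 000010, Z)
  read 0, top Z: go to r, push XAZ → (r, 00010, XAZ)
  read 0, top X: go to p, push XX → (p, 0010, XXAZ)
  read 0, top X: go to p, push ε → (p, 010, XAZ)
  read 0, top X: go to p, push ε → (p, 10, AZ)
No transition applies at (p, 10, AZ); input not fully consumed.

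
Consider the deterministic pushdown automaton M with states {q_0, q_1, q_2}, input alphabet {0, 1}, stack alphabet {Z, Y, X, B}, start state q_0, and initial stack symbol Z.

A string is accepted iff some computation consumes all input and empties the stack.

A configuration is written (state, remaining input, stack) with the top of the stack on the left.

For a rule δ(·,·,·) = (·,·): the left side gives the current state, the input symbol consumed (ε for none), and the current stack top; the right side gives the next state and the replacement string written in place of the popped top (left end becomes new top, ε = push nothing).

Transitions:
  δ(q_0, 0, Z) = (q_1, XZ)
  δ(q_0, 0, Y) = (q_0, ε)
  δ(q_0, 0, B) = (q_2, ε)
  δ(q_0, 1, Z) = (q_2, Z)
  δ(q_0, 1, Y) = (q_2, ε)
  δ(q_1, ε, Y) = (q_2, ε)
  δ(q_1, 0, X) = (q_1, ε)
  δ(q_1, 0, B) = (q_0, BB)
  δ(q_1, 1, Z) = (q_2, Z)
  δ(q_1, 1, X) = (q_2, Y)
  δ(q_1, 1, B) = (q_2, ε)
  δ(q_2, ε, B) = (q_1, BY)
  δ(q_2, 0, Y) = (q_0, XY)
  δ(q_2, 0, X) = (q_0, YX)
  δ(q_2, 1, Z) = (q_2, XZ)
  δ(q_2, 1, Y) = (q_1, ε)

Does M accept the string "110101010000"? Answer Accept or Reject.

(q_0, 110101010000, Z)
  read 1, top Z: go to q_2, push Z → (q_2, 10101010000, Z)
  read 1, top Z: go to q_2, push XZ → (q_2, 0101010000, XZ)
  read 0, top X: go to q_0, push YX → (q_0, 101010000, YXZ)
  read 1, top Y: go to q_2, push ε → (q_2, 01010000, XZ)
  read 0, top X: go to q_0, push YX → (q_0, 1010000, YXZ)
  read 1, top Y: go to q_2, push ε → (q_2, 010000, XZ)
  read 0, top X: go to q_0, push YX → (q_0, 10000, YXZ)
  read 1, top Y: go to q_2, push ε → (q_2, 0000, XZ)
  read 0, top X: go to q_0, push YX → (q_0, 000, YXZ)
  read 0, top Y: go to q_0, push ε → (q_0, 00, XZ)
No transition applies at (q_0, 00, XZ); input not fully consumed.

Reject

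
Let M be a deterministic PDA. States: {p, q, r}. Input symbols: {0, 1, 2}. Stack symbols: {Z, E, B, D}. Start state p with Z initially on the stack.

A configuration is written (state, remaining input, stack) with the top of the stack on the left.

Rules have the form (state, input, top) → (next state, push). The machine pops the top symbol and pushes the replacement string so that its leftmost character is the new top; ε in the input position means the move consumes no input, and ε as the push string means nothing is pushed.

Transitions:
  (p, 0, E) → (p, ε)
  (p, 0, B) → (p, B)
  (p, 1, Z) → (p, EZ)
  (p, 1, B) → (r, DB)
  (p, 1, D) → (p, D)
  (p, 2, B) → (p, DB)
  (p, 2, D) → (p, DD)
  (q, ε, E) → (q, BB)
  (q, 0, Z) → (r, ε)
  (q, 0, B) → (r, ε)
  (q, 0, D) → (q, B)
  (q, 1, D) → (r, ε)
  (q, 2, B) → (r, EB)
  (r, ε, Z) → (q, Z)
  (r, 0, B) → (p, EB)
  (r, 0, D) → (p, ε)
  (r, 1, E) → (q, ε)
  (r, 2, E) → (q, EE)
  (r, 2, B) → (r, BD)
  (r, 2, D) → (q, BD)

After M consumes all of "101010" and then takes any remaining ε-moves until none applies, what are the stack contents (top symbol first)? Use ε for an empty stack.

Z

(p, 101010, Z)
  read 1, top Z: go to p, push EZ → (p, 01010, EZ)
  read 0, top E: go to p, push ε → (p, 1010, Z)
  read 1, top Z: go to p, push EZ → (p, 010, EZ)
  read 0, top E: go to p, push ε → (p, 10, Z)
  read 1, top Z: go to p, push EZ → (p, 0, EZ)
  read 0, top E: go to p, push ε → (p, ε, Z)
All input consumed in state p with stack Z.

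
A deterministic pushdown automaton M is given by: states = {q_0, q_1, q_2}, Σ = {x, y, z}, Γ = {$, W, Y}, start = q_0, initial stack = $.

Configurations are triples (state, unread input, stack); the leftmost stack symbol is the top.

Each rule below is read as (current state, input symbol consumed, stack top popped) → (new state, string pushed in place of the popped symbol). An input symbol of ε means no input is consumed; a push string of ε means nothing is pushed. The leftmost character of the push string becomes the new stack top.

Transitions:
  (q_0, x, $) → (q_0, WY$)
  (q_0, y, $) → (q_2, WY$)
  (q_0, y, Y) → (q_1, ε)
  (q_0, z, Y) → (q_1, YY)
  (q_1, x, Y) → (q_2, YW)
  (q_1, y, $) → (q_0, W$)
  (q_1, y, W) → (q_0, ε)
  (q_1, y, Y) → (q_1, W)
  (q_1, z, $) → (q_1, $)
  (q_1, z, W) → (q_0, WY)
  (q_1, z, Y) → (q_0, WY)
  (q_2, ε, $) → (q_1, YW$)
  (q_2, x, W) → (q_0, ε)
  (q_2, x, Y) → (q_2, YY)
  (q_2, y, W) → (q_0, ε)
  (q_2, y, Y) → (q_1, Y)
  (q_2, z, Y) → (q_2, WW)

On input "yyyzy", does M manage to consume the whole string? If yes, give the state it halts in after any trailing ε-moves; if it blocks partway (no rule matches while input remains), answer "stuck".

q_0

(q_0, yyyzy, $)
  read y, top $: go to q_2, push WY$ → (q_2, yyzy, WY$)
  read y, top W: go to q_0, push ε → (q_0, yzy, Y$)
  read y, top Y: go to q_1, push ε → (q_1, zy, $)
  read z, top $: go to q_1, push $ → (q_1, y, $)
  read y, top $: go to q_0, push W$ → (q_0, ε, W$)
All input consumed; M is in state q_0.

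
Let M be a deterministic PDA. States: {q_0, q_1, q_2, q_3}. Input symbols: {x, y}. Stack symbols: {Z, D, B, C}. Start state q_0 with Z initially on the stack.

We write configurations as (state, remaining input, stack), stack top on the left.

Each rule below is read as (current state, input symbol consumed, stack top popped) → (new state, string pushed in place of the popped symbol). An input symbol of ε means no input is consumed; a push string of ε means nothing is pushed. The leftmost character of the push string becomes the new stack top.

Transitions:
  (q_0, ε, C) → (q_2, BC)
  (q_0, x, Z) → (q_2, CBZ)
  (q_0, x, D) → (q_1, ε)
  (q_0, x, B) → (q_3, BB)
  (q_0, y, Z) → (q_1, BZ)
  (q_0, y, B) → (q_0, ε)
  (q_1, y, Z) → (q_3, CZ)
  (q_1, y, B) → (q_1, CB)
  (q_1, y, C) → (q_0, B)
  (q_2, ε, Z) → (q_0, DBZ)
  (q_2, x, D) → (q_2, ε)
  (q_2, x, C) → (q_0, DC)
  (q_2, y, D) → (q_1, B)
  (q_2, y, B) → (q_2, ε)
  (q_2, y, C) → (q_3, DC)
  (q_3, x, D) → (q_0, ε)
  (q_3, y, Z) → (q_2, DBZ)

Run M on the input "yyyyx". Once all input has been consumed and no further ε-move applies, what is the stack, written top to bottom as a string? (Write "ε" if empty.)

BBZ

(q_0, yyyyx, Z)
  read y, top Z: go to q_1, push BZ → (q_1, yyyx, BZ)
  read y, top B: go to q_1, push CB → (q_1, yyx, CBZ)
  read y, top C: go to q_0, push B → (q_0, yx, BBZ)
  read y, top B: go to q_0, push ε → (q_0, x, BZ)
  read x, top B: go to q_3, push BB → (q_3, ε, BBZ)
All input consumed in state q_3 with stack BBZ.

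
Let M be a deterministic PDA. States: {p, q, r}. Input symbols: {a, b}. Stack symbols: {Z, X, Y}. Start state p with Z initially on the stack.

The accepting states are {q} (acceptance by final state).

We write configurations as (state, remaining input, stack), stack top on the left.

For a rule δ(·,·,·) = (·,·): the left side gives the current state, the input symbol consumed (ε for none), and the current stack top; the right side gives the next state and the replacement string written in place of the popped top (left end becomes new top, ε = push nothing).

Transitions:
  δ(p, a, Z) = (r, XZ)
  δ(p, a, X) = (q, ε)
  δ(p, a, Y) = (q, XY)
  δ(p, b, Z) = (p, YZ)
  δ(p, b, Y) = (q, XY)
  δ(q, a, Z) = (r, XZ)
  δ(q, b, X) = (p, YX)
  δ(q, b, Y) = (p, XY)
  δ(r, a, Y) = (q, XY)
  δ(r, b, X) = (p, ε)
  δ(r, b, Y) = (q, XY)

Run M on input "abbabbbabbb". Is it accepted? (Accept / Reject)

Reject

(p, abbabbbabbb, Z)
  read a, top Z: go to r, push XZ → (r, bbabbbabbb, XZ)
  read b, top X: go to p, push ε → (p, babbbabbb, Z)
  read b, top Z: go to p, push YZ → (p, abbbabbb, YZ)
  read a, top Y: go to q, push XY → (q, bbbabbb, XYZ)
  read b, top X: go to p, push YX → (p, bbabbb, YXYZ)
  read b, top Y: go to q, push XY → (q, babbb, XYXYZ)
  read b, top X: go to p, push YX → (p, abbb, YXYXYZ)
  read a, top Y: go to q, push XY → (q, bbb, XYXYXYZ)
  read b, top X: go to p, push YX → (p, bb, YXYXYXYZ)
  read b, top Y: go to q, push XY → (q, b, XYXYXYXYZ)
  read b, top X: go to p, push YX → (p, ε, YXYXYXYXYZ)
All input consumed; state p ∉ F and no further ε-move applies.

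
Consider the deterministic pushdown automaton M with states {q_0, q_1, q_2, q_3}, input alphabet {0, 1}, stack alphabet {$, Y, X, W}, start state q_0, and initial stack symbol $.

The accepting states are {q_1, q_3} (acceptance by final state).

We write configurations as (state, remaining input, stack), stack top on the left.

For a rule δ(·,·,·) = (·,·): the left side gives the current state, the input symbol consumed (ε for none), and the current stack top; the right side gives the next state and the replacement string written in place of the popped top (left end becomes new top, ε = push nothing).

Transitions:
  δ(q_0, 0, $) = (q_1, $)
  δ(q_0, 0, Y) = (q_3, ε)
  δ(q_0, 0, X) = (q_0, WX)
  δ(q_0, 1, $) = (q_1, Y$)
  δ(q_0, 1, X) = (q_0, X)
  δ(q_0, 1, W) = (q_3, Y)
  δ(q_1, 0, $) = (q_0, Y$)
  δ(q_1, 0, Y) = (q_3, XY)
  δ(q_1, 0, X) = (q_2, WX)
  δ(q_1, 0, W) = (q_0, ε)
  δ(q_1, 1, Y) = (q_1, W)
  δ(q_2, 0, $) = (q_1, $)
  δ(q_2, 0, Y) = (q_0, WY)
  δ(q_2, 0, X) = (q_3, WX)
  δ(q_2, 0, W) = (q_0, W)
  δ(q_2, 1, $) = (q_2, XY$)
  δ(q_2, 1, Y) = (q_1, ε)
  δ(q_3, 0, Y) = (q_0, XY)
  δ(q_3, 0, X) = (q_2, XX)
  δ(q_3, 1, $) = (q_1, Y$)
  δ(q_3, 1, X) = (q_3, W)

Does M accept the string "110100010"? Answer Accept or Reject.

Reject

(q_0, 110100010, $)
  read 1, top $: go to q_1, push Y$ → (q_1, 10100010, Y$)
  read 1, top Y: go to q_1, push W → (q_1, 0100010, W$)
  read 0, top W: go to q_0, push ε → (q_0, 100010, $)
  read 1, top $: go to q_1, push Y$ → (q_1, 00010, Y$)
  read 0, top Y: go to q_3, push XY → (q_3, 0010, XY$)
  read 0, top X: go to q_2, push XX → (q_2, 010, XXY$)
  read 0, top X: go to q_3, push WX → (q_3, 10, WXXY$)
No transition applies at (q_3, 10, WXXY$); input not fully consumed.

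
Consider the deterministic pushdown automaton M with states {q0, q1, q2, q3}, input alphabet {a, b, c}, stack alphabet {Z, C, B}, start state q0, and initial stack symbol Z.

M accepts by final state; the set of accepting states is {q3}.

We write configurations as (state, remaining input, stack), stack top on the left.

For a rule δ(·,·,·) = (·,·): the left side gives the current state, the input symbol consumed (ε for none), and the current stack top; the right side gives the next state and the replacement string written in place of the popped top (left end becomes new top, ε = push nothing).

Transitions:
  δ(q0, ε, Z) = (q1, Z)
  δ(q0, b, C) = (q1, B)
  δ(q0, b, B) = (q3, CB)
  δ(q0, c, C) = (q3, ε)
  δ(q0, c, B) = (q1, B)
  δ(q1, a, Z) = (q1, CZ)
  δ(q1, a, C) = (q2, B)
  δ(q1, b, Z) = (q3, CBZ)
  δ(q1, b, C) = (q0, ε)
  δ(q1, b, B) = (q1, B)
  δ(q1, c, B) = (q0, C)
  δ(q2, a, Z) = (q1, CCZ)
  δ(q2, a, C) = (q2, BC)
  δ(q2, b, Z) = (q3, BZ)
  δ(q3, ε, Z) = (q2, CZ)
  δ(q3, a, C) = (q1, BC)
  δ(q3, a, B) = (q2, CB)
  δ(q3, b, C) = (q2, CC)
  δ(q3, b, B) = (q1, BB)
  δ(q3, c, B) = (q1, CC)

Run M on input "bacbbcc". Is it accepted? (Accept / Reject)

(q0, bacbbcc, Z) ⊢ (q1, bacbbcc, Z) ⊢ (q3, acbbcc, CBZ) ⊢ (q1, cbbcc, BCBZ) ⊢ (q0, bbcc, CCBZ) ⊢ (q1, bcc, BCBZ) ⊢ (q1, cc, BCBZ) ⊢ (q0, c, CCBZ) ⊢ (q3, ε, CBZ)
All input consumed; state q3 ∈ F.

Accept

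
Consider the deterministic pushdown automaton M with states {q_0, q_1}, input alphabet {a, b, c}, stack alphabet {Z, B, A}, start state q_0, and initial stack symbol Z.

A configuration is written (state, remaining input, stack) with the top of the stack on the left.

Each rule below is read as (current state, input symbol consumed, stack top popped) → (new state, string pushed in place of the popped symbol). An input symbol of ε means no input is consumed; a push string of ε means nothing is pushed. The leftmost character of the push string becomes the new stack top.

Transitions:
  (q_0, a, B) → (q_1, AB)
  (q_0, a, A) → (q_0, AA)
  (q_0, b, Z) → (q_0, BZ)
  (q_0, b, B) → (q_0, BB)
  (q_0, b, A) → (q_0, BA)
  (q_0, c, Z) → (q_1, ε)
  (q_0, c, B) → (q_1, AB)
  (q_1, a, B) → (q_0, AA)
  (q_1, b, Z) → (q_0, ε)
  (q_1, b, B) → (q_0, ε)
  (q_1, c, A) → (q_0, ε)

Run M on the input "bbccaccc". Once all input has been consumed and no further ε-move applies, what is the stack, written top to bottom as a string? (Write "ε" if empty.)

(q_0, bbccaccc, Z)
  read b, top Z: go to q_0, push BZ → (q_0, bccaccc, BZ)
  read b, top B: go to q_0, push BB → (q_0, ccaccc, BBZ)
  read c, top B: go to q_1, push AB → (q_1, caccc, ABBZ)
  read c, top A: go to q_0, push ε → (q_0, accc, BBZ)
  read a, top B: go to q_1, push AB → (q_1, ccc, ABBZ)
  read c, top A: go to q_0, push ε → (q_0, cc, BBZ)
  read c, top B: go to q_1, push AB → (q_1, c, ABBZ)
  read c, top A: go to q_0, push ε → (q_0, ε, BBZ)
All input consumed in state q_0 with stack BBZ.

BBZ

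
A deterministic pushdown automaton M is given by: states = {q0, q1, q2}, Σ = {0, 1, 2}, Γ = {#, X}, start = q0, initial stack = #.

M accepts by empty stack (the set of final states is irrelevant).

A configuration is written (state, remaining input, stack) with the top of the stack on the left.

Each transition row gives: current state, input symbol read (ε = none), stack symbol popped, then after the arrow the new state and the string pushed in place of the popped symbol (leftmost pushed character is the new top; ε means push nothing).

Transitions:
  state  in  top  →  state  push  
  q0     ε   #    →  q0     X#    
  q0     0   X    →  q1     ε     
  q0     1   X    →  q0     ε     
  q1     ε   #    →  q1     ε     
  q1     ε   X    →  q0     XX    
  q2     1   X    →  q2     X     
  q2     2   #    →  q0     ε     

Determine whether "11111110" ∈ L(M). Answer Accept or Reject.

(q0, 11111110, #)
  ε-move, top #: go to q0, push X# → (q0, 11111110, X#)
  read 1, top X: go to q0, push ε → (q0, 1111110, #)
  ε-move, top #: go to q0, push X# → (q0, 1111110, X#)
  read 1, top X: go to q0, push ε → (q0, 111110, #)
  ε-move, top #: go to q0, push X# → (q0, 111110, X#)
  read 1, top X: go to q0, push ε → (q0, 11110, #)
  ε-move, top #: go to q0, push X# → (q0, 11110, X#)
  read 1, top X: go to q0, push ε → (q0, 1110, #)
  ε-move, top #: go to q0, push X# → (q0, 1110, X#)
  read 1, top X: go to q0, push ε → (q0, 110, #)
  ε-move, top #: go to q0, push X# → (q0, 110, X#)
  read 1, top X: go to q0, push ε → (q0, 10, #)
  ε-move, top #: go to q0, push X# → (q0, 10, X#)
  read 1, top X: go to q0, push ε → (q0, 0, #)
  ε-move, top #: go to q0, push X# → (q0, 0, X#)
  read 0, top X: go to q1, push ε → (q1, ε, #)
  ε-move, top #: go to q1, push ε → (q1, ε, ε)
All input consumed and the stack is empty.

Accept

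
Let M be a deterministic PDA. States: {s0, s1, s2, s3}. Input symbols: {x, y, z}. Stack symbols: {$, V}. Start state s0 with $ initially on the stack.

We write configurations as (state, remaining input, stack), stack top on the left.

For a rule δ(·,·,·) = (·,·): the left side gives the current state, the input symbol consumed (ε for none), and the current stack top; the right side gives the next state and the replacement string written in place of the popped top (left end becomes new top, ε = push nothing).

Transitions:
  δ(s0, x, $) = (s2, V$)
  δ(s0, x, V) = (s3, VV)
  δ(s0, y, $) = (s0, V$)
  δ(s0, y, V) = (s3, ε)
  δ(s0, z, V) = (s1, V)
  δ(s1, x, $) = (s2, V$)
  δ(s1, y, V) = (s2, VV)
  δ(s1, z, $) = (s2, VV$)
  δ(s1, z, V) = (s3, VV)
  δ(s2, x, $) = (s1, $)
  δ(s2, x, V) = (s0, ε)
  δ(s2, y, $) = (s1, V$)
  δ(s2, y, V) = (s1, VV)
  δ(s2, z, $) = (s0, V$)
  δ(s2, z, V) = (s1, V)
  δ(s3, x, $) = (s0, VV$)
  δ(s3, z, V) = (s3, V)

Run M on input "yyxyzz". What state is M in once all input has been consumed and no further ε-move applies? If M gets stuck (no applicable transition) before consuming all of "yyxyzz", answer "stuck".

s3

(s0, yyxyzz, $)
  read y, top $: go to s0, push V$ → (s0, yxyzz, V$)
  read y, top V: go to s3, push ε → (s3, xyzz, $)
  read x, top $: go to s0, push VV$ → (s0, yzz, VV$)
  read y, top V: go to s3, push ε → (s3, zz, V$)
  read z, top V: go to s3, push V → (s3, z, V$)
  read z, top V: go to s3, push V → (s3, ε, V$)
All input consumed; M is in state s3.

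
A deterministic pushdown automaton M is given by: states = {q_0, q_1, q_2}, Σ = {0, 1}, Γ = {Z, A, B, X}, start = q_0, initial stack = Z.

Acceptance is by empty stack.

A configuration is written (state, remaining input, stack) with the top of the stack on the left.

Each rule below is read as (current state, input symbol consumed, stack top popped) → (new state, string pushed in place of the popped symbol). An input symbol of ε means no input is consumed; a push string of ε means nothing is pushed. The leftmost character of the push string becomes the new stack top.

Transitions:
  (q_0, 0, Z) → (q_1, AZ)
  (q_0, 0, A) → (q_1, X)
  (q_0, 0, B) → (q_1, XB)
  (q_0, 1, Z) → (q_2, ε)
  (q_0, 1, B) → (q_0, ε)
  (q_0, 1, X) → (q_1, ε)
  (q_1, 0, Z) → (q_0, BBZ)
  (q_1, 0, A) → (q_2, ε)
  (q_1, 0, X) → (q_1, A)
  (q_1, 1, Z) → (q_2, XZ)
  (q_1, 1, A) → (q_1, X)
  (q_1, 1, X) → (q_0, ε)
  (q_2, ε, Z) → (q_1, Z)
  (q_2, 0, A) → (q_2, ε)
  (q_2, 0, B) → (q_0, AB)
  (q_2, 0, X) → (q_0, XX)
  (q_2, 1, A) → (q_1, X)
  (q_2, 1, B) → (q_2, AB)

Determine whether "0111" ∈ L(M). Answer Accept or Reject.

(q_0, 0111, Z) ⊢ (q_1, 111, AZ) ⊢ (q_1, 11, XZ) ⊢ (q_0, 1, Z) ⊢ (q_2, ε, ε)
All input consumed and the stack is empty.

Accept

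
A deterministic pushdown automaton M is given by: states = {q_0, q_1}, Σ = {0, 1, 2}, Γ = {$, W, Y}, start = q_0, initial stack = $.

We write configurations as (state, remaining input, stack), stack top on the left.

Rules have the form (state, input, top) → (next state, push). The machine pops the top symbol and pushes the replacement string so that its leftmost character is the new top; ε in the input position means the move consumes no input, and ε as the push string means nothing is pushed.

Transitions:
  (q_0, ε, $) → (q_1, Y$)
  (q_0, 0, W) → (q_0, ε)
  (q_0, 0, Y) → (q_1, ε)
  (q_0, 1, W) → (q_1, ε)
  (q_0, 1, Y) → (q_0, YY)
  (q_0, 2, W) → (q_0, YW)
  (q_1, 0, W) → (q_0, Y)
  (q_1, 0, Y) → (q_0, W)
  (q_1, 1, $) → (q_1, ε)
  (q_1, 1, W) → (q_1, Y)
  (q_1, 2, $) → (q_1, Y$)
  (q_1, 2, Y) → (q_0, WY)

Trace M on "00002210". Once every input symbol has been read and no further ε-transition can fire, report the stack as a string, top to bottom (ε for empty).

(q_0, 00002210, $)
  ε-move, top $: go to q_1, push Y$ → (q_1, 00002210, Y$)
  read 0, top Y: go to q_0, push W → (q_0, 0002210, W$)
  read 0, top W: go to q_0, push ε → (q_0, 002210, $)
  ε-move, top $: go to q_1, push Y$ → (q_1, 002210, Y$)
  read 0, top Y: go to q_0, push W → (q_0, 02210, W$)
  read 0, top W: go to q_0, push ε → (q_0, 2210, $)
  ε-move, top $: go to q_1, push Y$ → (q_1, 2210, Y$)
  read 2, top Y: go to q_0, push WY → (q_0, 210, WY$)
  read 2, top W: go to q_0, push YW → (q_0, 10, YWY$)
  read 1, top Y: go to q_0, push YY → (q_0, 0, YYWY$)
  read 0, top Y: go to q_1, push ε → (q_1, ε, YWY$)
All input consumed in state q_1 with stack YWY$.

YWY$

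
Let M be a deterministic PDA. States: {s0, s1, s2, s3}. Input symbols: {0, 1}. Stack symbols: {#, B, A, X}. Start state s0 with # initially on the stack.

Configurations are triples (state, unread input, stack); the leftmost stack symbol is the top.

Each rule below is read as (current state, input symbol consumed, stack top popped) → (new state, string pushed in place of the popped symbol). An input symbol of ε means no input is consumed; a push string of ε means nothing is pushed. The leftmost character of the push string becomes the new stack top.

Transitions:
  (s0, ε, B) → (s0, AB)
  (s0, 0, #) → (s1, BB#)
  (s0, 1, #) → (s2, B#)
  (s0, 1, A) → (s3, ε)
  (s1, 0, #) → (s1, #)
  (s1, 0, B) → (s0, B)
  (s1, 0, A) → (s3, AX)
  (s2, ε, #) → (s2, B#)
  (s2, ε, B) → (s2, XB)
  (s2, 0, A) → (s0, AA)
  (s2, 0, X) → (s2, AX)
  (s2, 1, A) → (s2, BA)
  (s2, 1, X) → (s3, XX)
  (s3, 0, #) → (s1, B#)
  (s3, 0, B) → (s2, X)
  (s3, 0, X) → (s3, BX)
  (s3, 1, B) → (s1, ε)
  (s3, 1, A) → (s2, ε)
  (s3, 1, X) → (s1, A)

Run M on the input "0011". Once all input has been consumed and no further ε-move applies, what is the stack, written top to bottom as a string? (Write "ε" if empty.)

B#

(s0, 0011, #)
  read 0, top #: go to s1, push BB# → (s1, 011, BB#)
  read 0, top B: go to s0, push B → (s0, 11, BB#)
  ε-move, top B: go to s0, push AB → (s0, 11, ABB#)
  read 1, top A: go to s3, push ε → (s3, 1, BB#)
  read 1, top B: go to s1, push ε → (s1, ε, B#)
All input consumed in state s1 with stack B#.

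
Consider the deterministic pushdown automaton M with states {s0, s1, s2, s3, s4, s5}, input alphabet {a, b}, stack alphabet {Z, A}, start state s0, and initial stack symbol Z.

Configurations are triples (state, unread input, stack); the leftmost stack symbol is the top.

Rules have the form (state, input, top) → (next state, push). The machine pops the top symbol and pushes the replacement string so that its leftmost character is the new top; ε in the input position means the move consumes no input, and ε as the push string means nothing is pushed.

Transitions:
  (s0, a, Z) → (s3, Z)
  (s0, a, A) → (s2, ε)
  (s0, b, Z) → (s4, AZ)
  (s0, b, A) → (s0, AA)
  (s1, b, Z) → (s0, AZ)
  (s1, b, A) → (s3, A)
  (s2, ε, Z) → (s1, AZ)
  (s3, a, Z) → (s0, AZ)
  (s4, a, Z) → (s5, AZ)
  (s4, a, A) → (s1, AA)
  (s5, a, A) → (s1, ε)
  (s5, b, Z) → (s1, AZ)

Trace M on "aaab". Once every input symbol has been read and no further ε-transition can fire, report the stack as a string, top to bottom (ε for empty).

(s0, aaab, Z)
  read a, top Z: go to s3, push Z → (s3, aab, Z)
  read a, top Z: go to s0, push AZ → (s0, ab, AZ)
  read a, top A: go to s2, push ε → (s2, b, Z)
  ε-move, top Z: go to s1, push AZ → (s1, b, AZ)
  read b, top A: go to s3, push A → (s3, ε, AZ)
All input consumed in state s3 with stack AZ.

AZ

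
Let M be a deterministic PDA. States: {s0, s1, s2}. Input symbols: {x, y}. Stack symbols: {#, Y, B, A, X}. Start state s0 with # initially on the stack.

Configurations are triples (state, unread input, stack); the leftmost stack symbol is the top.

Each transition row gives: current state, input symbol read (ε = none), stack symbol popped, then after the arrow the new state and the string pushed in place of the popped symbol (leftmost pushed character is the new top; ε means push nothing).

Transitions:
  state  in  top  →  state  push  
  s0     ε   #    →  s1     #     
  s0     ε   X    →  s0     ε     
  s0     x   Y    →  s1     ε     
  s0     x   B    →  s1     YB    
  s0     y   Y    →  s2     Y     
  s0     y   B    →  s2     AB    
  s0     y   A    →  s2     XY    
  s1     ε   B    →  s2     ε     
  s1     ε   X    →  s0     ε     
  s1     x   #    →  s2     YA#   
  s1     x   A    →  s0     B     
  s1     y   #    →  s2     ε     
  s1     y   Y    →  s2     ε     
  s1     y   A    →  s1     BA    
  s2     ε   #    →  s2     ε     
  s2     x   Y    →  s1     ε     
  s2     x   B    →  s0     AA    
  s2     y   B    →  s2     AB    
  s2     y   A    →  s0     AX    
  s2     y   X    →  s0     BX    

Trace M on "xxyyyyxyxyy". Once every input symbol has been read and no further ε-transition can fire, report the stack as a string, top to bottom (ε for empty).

BXYAXYX#

(s0, xxyyyyxyxyy, #) ⊢ (s1, xxyyyyxyxyy, #) ⊢ (s2, xyyyyxyxyy, YA#) ⊢ (s1, yyyyxyxyy, A#) ⊢ (s1, yyyxyxyy, BA#) ⊢ (s2, yyyxyxyy, A#) ⊢ (s0, yyxyxyy, AX#) ⊢ (s2, yxyxyy, XYX#) ⊢ (s0, xyxyy, BXYX#) ⊢ (s1, yxyy, YBXYX#) ⊢ (s2, xyy, BXYX#) ⊢ (s0, yy, AAXYX#) ⊢ (s2, y, XYAXYX#) ⊢ (s0, ε, BXYAXYX#)
All input consumed in state s0 with stack BXYAXYX#.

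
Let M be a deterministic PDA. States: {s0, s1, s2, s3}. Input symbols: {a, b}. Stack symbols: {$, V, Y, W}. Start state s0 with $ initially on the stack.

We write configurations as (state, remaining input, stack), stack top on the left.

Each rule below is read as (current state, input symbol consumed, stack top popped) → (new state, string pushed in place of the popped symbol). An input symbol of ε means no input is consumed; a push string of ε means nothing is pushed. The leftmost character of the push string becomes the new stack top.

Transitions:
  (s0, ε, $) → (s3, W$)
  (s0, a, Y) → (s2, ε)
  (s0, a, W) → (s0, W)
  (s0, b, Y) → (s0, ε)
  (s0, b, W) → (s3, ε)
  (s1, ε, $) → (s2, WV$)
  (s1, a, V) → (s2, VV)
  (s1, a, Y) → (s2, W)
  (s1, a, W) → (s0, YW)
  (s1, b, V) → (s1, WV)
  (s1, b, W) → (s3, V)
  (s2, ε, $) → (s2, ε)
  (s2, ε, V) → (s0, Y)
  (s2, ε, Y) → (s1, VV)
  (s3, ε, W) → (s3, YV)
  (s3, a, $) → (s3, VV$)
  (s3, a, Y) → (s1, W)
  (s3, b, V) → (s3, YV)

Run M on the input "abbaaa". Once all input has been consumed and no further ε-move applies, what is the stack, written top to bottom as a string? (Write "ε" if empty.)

WVV$

(s0, abbaaa, $) ⊢ (s3, abbaaa, W$) ⊢ (s3, abbaaa, YV$) ⊢ (s1, bbaaa, WV$) ⊢ (s3, baaa, VV$) ⊢ (s3, aaa, YVV$) ⊢ (s1, aa, WVV$) ⊢ (s0, a, YWVV$) ⊢ (s2, ε, WVV$)
All input consumed in state s2 with stack WVV$.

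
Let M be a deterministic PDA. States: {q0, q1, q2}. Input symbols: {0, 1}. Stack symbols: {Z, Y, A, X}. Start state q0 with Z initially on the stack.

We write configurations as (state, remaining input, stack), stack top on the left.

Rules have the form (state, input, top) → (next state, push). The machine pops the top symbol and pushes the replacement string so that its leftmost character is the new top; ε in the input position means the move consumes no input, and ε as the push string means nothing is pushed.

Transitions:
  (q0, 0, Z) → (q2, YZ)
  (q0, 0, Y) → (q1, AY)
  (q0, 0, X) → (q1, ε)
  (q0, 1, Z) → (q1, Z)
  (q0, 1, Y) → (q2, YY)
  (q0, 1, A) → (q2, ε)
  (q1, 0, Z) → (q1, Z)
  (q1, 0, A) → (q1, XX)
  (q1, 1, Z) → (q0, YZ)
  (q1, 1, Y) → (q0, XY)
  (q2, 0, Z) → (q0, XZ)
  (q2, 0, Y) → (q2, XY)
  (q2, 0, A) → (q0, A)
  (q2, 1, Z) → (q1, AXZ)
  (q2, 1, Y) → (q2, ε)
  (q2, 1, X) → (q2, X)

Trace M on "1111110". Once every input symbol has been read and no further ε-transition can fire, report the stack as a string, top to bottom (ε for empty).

(q0, 1111110, Z)
  read 1, top Z: go to q1, push Z → (q1, 111110, Z)
  read 1, top Z: go to q0, push YZ → (q0, 11110, YZ)
  read 1, top Y: go to q2, push YY → (q2, 1110, YYZ)
  read 1, top Y: go to q2, push ε → (q2, 110, YZ)
  read 1, top Y: go to q2, push ε → (q2, 10, Z)
  read 1, top Z: go to q1, push AXZ → (q1, 0, AXZ)
  read 0, top A: go to q1, push XX → (q1, ε, XXXZ)
All input consumed in state q1 with stack XXXZ.

XXXZ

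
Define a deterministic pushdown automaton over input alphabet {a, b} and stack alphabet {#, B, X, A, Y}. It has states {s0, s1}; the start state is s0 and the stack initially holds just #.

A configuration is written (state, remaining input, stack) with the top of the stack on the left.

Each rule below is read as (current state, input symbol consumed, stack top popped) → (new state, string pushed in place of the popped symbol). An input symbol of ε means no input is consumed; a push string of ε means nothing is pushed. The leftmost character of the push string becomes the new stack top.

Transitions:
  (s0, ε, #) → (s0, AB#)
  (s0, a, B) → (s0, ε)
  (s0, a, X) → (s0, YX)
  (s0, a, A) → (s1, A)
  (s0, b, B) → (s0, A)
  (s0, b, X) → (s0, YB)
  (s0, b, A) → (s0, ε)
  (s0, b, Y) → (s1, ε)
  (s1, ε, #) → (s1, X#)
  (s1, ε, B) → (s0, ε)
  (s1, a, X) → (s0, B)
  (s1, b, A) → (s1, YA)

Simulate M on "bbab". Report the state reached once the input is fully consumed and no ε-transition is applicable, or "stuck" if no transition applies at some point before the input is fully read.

(s0, bbab, #)
  ε-move, top #: go to s0, push AB# → (s0, bbab, AB#)
  read b, top A: go to s0, push ε → (s0, bab, B#)
  read b, top B: go to s0, push A → (s0, ab, A#)
  read a, top A: go to s1, push A → (s1, b, A#)
  read b, top A: go to s1, push YA → (s1, ε, YA#)
All input consumed; M is in state s1.

s1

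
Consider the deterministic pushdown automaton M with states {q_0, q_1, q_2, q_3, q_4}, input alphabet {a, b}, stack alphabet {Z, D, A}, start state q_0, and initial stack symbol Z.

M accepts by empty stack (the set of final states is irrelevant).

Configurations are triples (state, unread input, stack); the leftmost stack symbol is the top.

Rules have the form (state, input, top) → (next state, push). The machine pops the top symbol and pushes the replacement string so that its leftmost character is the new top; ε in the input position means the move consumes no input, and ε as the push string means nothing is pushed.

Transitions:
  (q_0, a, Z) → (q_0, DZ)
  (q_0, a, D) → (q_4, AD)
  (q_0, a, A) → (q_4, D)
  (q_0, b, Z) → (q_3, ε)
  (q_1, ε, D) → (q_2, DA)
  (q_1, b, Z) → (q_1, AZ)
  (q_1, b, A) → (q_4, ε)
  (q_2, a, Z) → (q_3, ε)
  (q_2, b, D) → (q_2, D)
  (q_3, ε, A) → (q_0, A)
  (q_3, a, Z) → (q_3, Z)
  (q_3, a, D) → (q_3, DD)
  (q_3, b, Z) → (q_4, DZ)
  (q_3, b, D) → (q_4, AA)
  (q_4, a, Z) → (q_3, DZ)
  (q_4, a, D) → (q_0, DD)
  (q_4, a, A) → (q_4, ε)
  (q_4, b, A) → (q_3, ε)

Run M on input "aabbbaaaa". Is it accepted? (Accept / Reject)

(q_0, aabbbaaaa, Z) ⊢ (q_0, abbbaaaa, DZ) ⊢ (q_4, bbbaaaa, ADZ) ⊢ (q_3, bbaaaa, DZ) ⊢ (q_4, baaaa, AAZ) ⊢ (q_3, aaaa, AZ) ⊢ (q_0, aaaa, AZ) ⊢ (q_4, aaa, DZ) ⊢ (q_0, aa, DDZ) ⊢ (q_4, a, ADDZ) ⊢ (q_4, ε, DDZ)
All input consumed; stack is DDZ, not empty, and no further ε-move applies.

Reject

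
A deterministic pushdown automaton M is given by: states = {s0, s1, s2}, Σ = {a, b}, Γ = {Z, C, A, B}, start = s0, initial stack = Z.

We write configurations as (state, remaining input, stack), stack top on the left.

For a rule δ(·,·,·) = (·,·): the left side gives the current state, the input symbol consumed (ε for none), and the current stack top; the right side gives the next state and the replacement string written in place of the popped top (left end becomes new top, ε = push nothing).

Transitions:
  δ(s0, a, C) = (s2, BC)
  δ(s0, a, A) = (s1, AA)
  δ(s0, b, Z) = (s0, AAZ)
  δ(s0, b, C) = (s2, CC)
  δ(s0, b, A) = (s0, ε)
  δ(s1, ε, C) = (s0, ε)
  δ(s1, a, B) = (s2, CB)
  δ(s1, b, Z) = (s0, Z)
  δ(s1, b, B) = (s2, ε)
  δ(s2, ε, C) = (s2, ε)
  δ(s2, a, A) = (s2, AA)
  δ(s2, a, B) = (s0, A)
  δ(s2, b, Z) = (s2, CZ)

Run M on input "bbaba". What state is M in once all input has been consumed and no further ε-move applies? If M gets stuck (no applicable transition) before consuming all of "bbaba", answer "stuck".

(s0, bbaba, Z)
  read b, top Z: go to s0, push AAZ → (s0, baba, AAZ)
  read b, top A: go to s0, push ε → (s0, aba, AZ)
  read a, top A: go to s1, push AA → (s1, ba, AAZ)
No transition for (s1, b, top A); M blocks with input ba remaining.

stuck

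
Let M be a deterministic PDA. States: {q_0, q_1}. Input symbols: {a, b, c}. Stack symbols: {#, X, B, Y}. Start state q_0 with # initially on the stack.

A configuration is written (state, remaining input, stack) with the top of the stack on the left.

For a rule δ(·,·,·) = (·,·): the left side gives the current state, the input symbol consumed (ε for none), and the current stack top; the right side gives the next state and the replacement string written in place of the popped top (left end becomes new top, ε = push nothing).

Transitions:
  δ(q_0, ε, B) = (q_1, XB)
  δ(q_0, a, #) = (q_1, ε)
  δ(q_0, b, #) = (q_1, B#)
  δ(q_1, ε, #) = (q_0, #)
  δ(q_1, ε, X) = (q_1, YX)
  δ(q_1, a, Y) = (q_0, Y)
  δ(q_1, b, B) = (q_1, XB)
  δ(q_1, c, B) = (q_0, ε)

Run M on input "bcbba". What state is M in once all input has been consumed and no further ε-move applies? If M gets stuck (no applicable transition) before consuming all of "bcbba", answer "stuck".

q_0

(q_0, bcbba, #)
  read b, top #: go to q_1, push B# → (q_1, cbba, B#)
  read c, top B: go to q_0, push ε → (q_0, bba, #)
  read b, top #: go to q_1, push B# → (q_1, ba, B#)
  read b, top B: go to q_1, push XB → (q_1, a, XB#)
  ε-move, top X: go to q_1, push YX → (q_1, a, YXB#)
  read a, top Y: go to q_0, push Y → (q_0, ε, YXB#)
All input consumed; M is in state q_0.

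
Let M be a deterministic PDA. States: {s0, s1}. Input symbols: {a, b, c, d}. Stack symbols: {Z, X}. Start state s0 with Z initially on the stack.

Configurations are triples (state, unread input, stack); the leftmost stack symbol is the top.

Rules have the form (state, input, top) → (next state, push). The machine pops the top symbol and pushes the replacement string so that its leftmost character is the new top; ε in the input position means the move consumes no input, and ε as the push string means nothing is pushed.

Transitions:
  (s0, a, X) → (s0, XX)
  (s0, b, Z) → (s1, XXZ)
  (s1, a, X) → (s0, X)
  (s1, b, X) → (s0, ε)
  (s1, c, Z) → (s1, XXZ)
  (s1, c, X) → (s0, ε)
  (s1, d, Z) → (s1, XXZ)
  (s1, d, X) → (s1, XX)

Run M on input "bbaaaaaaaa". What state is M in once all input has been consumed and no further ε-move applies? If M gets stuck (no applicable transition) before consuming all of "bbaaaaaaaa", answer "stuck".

(s0, bbaaaaaaaa, Z) ⊢ (s1, baaaaaaaa, XXZ) ⊢ (s0, aaaaaaaa, XZ) ⊢ (s0, aaaaaaa, XXZ) ⊢ (s0, aaaaaa, XXXZ) ⊢ (s0, aaaaa, XXXXZ) ⊢ (s0, aaaa, XXXXXZ) ⊢ (s0, aaa, XXXXXXZ) ⊢ (s0, aa, XXXXXXXZ) ⊢ (s0, a, XXXXXXXXZ) ⊢ (s0, ε, XXXXXXXXXZ)
All input consumed; M is in state s0.

s0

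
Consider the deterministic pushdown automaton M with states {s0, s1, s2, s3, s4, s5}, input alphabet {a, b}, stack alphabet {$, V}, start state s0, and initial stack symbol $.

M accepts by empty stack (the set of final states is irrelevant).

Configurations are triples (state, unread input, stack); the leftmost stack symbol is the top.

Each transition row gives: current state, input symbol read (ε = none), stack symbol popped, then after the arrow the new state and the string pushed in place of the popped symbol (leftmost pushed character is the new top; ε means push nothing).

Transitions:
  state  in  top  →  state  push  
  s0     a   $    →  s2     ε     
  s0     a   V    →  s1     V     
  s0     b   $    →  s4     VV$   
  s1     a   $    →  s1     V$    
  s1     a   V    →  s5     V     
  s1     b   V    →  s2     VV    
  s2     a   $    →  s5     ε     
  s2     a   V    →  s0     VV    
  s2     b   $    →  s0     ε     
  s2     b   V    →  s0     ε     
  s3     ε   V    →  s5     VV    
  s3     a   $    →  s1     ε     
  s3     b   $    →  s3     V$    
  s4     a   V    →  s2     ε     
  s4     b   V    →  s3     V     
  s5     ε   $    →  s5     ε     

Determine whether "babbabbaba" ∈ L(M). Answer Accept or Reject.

Accept

(s0, babbabbaba, $)
  read b, top $: go to s4, push VV$ → (s4, abbabbaba, VV$)
  read a, top V: go to s2, push ε → (s2, bbabbaba, V$)
  read b, top V: go to s0, push ε → (s0, babbaba, $)
  read b, top $: go to s4, push VV$ → (s4, abbaba, VV$)
  read a, top V: go to s2, push ε → (s2, bbaba, V$)
  read b, top V: go to s0, push ε → (s0, baba, $)
  read b, top $: go to s4, push VV$ → (s4, aba, VV$)
  read a, top V: go to s2, push ε → (s2, ba, V$)
  read b, top V: go to s0, push ε → (s0, a, $)
  read a, top $: go to s2, push ε → (s2, ε, ε)
All input consumed and the stack is empty.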